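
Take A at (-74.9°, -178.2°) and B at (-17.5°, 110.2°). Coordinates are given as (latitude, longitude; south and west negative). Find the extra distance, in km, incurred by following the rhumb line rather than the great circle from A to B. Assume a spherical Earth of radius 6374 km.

Great circle: cos σ = sin φ₁ sin φ₂ + cos φ₁ cos φ₂ cos Δλ,  σ = 1.1931 rad → d_gc = 7605.1 km
Rhumb line: Δψ = +1.7106, q = Δφ/Δψ = 0.5857, d_rh = R√(Δφ²+q²Δλ²) = 7908.1 km
Excess = 7908.1 − 7605.1 = 303.0 ≈ 303 km

303 km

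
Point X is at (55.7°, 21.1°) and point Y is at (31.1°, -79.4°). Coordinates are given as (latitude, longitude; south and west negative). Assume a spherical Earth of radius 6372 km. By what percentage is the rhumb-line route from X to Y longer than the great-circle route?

7.6%

Great circle: σ = 1.2252 rad → d_gc = Rσ = 7806.9 km
Rhumb: Δφ = -0.4294, Δλ = -1.7541, Δψ = -0.6041, q = Δφ/Δψ = 0.7107 → d_rh = R√(Δφ²+q²Δλ²) = 8401.3 km
Excess = (8401.3 − 7806.9) / 7806.9 = 594.4 / 7806.9 = 7.61% ≈ 7.6%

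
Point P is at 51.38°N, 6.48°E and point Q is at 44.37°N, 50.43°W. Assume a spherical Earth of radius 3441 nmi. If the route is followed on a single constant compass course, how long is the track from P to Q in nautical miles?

2326 nmi

Rhumb course C = atan2(Δλ, Δψ) with Δψ = ln[tan(π/4+φ₂/2)/tan(π/4+φ₁/2)] = -0.1828, Δλ = -0.9933 → C = 259.57°
d = R·|Δφ| / |cos C| = 3441·0.12235 / 0.18100 = 2326 nmi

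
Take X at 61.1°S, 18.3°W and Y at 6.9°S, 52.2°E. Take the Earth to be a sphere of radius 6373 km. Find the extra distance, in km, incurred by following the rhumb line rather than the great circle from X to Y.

210 km

Great circle: cos σ = sin φ₁ sin φ₂ + cos φ₁ cos φ₂ cos Δλ,  σ = 1.3023 rad → d_gc = 8299.2 km
Rhumb line: Δψ = +1.2353, q = Δφ/Δψ = 0.7658, d_rh = R√(Δφ²+q²Δλ²) = 8509.1 km
Excess = 8509.1 − 8299.2 = 209.9 ≈ 210 km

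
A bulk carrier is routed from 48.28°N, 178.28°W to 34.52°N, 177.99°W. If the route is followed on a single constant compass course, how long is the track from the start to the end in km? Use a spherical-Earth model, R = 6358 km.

Rhumb course C = atan2(Δλ, Δψ) with Δψ = ln[tan(π/4+φ₂/2)/tan(π/4+φ₁/2)] = -0.3222, Δλ = +0.0051 → C = 179.10°
d = R·|Δφ| / |cos C| = 6358·0.24016 / 0.99988 = 1527 km

1527 km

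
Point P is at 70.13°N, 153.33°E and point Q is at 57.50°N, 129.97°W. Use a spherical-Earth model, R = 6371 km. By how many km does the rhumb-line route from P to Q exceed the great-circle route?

240 km

Great circle: cos σ = sin φ₁ sin φ₂ + cos φ₁ cos φ₂ cos Δλ,  σ = 0.5823 rad → d_gc = 3709.9 km
Rhumb line: Δψ = -0.5093, q = Δφ/Δψ = 0.4329, d_rh = R√(Δφ²+q²Δλ²) = 3949.7 km
Excess = 3949.7 − 3709.9 = 239.8 ≈ 240 km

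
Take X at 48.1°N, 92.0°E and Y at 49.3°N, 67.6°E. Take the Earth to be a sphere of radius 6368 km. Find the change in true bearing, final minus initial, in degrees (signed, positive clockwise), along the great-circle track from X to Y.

Initial bearing θ₁ = atan2(sin Δλ cos φ₂, cos φ₁ sin φ₂ − sin φ₁ cos φ₂ cos Δλ) = 283.42°
Final bearing θ₂ = (initial bearing from the destination back to the start) + 180° = 264.97°
Δθ = θ₂ − θ₁ = -18.5°

-18.5°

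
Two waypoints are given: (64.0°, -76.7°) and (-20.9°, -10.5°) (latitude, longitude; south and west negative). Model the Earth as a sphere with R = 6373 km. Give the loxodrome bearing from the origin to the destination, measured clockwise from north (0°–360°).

Meridional parts: M(φ₁)=+1.4659, M(φ₂)=-0.3731 → ΔM = -1.8391;  Δλ = +1.1554 rad
tan C = Δλ / ΔM = -0.6283 → C = 147.86°

147.9°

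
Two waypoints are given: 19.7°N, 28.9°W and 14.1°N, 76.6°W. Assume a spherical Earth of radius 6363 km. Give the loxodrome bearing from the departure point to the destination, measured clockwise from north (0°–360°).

263.0°

Meridional parts: M(φ₁)=+0.3508, M(φ₂)=+0.2486 → ΔM = -0.1022;  Δλ = -0.8325 rad
tan C = Δλ / ΔM = +8.1462 → C = 263.00°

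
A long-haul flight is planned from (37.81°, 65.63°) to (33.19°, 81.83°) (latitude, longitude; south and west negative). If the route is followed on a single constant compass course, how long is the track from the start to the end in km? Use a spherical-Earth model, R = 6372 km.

Δψ = ln[tan(π/4+φ₂/2)/tan(π/4+φ₁/2)] = -0.0991;  Δφ = -0.0806 rad,  Δλ = +0.2827 rad
q = Δφ/Δψ = 0.8137
d = R·√(Δφ² + q²Δλ²) = 6372·0.24378 = 1553 km

1553 km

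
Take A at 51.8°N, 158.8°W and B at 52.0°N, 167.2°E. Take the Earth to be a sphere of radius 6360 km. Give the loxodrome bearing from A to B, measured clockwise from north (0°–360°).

Meridional parts: M(φ₁)=+1.0605, M(φ₂)=+1.0662 → ΔM = +0.0057;  Δλ = -0.5934 rad
tan C = Δλ / ΔM = -104.8959 → C = 270.55°

270.5°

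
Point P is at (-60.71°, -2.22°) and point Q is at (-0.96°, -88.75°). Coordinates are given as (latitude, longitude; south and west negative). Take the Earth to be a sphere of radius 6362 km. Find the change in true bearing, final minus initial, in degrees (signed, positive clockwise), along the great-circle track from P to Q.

At departure: θ₁ = atan2(sin Δλ cos φ₂, cos φ₁ sin φ₂ − sin φ₁ cos φ₂ cos Δλ) = 272.56°
At arrival: θ₂ = atan2(sin Δλ cos φ₁, −cos φ₂ sin φ₁ + sin φ₂ cos φ₁ cos Δλ) = 330.74°
Δθ = θ₂ − θ₁ = +58.2°

+58.2°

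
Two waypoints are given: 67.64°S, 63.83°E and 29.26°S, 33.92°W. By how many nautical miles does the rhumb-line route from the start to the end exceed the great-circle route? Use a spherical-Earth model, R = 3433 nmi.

Great circle: cos σ = sin φ₁ sin φ₂ + cos φ₁ cos φ₂ cos Δλ,  σ = 1.1513 rad → d_gc = 3952.53 nmi
Rhumb line: Δψ = +1.0868, q = Δφ/Δψ = 0.6163, d_rh = R√(Δφ²+q²Δλ²) = 4280.05 nmi
Excess = 4280.05 − 3952.53 = 327.52 ≈ 328 nmi

328 nmi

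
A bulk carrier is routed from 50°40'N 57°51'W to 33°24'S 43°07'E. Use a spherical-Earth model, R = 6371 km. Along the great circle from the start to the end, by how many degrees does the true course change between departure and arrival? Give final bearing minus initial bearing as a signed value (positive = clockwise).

At departure: θ₁ = atan2(sin Δλ cos φ₂, cos φ₁ sin φ₂ − sin φ₁ cos φ₂ cos Δλ) = 105.42°
At arrival: θ₂ = atan2(sin Δλ cos φ₁, −cos φ₂ sin φ₁ + sin φ₂ cos φ₁ cos Δλ) = 132.96°
Δθ = θ₂ − θ₁ = +27.5°

+27.5°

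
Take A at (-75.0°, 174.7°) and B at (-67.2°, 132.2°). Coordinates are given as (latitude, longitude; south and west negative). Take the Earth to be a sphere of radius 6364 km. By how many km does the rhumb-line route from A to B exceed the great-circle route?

Great circle: cos σ = sin φ₁ sin φ₂ + cos φ₁ cos φ₂ cos Δλ,  σ = 0.2676 rad → d_gc = 1703.3 km
Rhumb line: Δψ = +0.4263, q = Δφ/Δψ = 0.3193, d_rh = R√(Δφ²+q²Δλ²) = 1738.7 km
Excess = 1738.7 − 1703.3 = 35.4 ≈ 35 km

35 km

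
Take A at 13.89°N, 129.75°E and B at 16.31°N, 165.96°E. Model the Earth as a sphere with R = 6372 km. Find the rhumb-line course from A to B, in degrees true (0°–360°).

86.0°

Meridional parts: M(φ₁)=+0.2448, M(φ₂)=+0.2886 → ΔM = +0.0438;  Δλ = +0.6320 rad
tan C = Δλ / ΔM = +14.4450 → C = 86.04°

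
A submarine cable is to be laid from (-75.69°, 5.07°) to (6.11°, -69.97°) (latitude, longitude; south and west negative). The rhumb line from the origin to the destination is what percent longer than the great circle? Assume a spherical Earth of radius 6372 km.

3.4%

Great circle: σ = 1.6105 rad → d_gc = Rσ = 10262.1 km
Rhumb: Δφ = +1.4277, Δλ = -1.3097, Δψ = +2.1820, q = Δφ/Δψ = 0.6543 → d_rh = R√(Δφ²+q²Δλ²) = 10610.0 km
Excess = (10610.0 − 10262.1) / 10262.1 = 347.9 / 10262.1 = 3.39% ≈ 3.4%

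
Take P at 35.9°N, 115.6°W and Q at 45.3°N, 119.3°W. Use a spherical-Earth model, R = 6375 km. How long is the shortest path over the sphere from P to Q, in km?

1091 km

Haversine: a = sin²(Δφ/2)+cos φ₁ cos φ₂ sin²(Δλ/2) = 0.00731;  σ = 2·atan2(√a,√(1−a))
σ = 9.808° → d = Rσ = 6375·0.17118 = 1091 km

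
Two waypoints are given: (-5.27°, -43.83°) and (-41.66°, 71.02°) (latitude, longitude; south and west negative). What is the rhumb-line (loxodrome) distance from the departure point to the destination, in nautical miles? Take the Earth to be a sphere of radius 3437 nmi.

6546 nmi

Rhumb course C = atan2(Δλ, Δψ) with Δψ = ln[tan(π/4+φ₂/2)/tan(π/4+φ₁/2)] = -0.7091, Δλ = +2.0045 → C = 109.48°
d = R·|Δφ| / |cos C| = 3437·0.63513 / 0.33350 = 6546 nmi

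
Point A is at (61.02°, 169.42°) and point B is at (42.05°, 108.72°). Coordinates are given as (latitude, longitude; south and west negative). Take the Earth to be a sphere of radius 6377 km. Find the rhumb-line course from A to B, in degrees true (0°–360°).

242.9°

Δψ = ln[tan(π/4+φ₂/2)/tan(π/4+φ₁/2)] = -0.5428
Δλ = -1.0594 rad (taken the short way round)
course = atan2(Δλ, Δψ) = 242.87°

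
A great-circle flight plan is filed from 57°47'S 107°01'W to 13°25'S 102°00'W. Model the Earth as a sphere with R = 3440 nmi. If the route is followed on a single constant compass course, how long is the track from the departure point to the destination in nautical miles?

2674 nmi

Rhumb course C = atan2(Δλ, Δψ) with Δψ = ln[tan(π/4+φ₂/2)/tan(π/4+φ₁/2)] = +1.0057, Δλ = +0.0876 → C = 4.98°
d = R·|Δφ| / |cos C| = 3440·0.77434 / 0.99623 = 2674 nmi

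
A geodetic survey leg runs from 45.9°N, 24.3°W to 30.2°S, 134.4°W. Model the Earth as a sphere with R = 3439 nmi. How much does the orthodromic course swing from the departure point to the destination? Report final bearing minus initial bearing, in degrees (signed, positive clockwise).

At departure: θ₁ = atan2(sin Δλ cos φ₂, cos φ₁ sin φ₂ − sin φ₁ cos φ₂ cos Δλ) = 260.44°
At arrival: θ₂ = atan2(sin Δλ cos φ₁, −cos φ₂ sin φ₁ + sin φ₂ cos φ₁ cos Δλ) = 232.56°
Δθ = θ₂ − θ₁ = -27.9°

-27.9°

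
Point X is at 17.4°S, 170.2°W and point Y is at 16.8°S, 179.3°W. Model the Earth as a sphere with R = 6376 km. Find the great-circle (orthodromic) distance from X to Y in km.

Haversine: a = sin²(Δφ/2)+cos φ₁ cos φ₂ sin²(Δλ/2) = 0.00578;  σ = 2·atan2(√a,√(1−a))
σ = 8.718° → d = Rσ = 6376·0.15215 = 970 km

970 km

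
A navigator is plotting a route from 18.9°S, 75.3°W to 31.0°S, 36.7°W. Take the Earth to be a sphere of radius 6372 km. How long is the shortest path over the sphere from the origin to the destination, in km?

4094 km

cos σ = sin φ₁ sin φ₂ + cos φ₁ cos φ₂ cos Δλ
      = sin(-18.90°)sin(-31.00°) + cos(-18.90°)cos(-31.00°)cos(38.60°) = 0.8006
σ = 36.812° → d = Rσ = 6372·0.64249 = 4094 km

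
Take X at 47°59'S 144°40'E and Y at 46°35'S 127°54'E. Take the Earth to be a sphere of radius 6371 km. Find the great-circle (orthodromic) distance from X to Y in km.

cos σ = sin φ₁ sin φ₂ + cos φ₁ cos φ₂ cos Δλ
      = sin(-47.98°)sin(-46.58°) + cos(-47.98°)cos(-46.58°)cos(-16.77°) = 0.9801
σ = 11.437° → d = Rσ = 6371·0.19961 = 1272 km

1272 km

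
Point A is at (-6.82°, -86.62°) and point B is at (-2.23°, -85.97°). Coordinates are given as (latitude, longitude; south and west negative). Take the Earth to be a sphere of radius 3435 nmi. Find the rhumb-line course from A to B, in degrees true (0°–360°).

8.0°

Δψ = ln[tan(π/4+φ₂/2)/tan(π/4+φ₁/2)] = +0.0804
Δλ = +0.0113 rad (taken the short way round)
course = atan2(Δλ, Δψ) = 8.03°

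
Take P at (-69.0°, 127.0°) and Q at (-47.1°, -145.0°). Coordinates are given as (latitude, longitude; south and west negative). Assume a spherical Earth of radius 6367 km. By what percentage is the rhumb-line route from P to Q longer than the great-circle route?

Great circle: σ = 0.8060 rad → d_gc = Rσ = 5131.7 km
Rhumb: Δφ = +0.3822, Δλ = +1.5359, Δψ = +0.7514, q = Δφ/Δψ = 0.5087 → d_rh = R√(Δφ²+q²Δλ²) = 5538.0 km
Excess = (5538.0 − 5131.7) / 5131.7 = 406.3 / 5131.7 = 7.92% ≈ 7.9%

7.9%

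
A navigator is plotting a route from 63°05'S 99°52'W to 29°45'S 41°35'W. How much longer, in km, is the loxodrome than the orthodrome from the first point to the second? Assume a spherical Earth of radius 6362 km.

Great circle: cos σ = sin φ₁ sin φ₂ + cos φ₁ cos φ₂ cos Δλ,  σ = 0.8644 rad → d_gc = 5499.4 km
Rhumb line: Δψ = +0.8857, q = Δφ/Δψ = 0.6568, d_rh = R√(Δφ²+q²Δλ²) = 5636.4 km
Excess = 5636.4 − 5499.4 = 137.0 ≈ 137 km

137 km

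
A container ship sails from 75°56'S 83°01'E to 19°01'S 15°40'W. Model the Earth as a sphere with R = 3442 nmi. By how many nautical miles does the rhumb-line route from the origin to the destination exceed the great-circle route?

367 nmi

Great circle: cos σ = sin φ₁ sin φ₂ + cos φ₁ cos φ₂ cos Δλ,  σ = 1.2856 rad → d_gc = 4424.9 nmi
Rhumb line: Δψ = +1.7544, q = Δφ/Δψ = 0.5662, d_rh = R√(Δφ²+q²Δλ²) = 4791.6 nmi
Excess = 4791.6 − 4424.9 = 366.7 ≈ 367 nmi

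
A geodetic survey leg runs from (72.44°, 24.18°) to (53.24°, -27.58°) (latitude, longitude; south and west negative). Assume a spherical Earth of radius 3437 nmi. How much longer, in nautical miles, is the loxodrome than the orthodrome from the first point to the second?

Great circle: cos σ = sin φ₁ sin φ₂ + cos φ₁ cos φ₂ cos Δλ,  σ = 0.5042 rad → d_gc = 1732.8 nmi
Rhumb line: Δψ = -0.7661, q = Δφ/Δψ = 0.4374, d_rh = R√(Δφ²+q²Δλ²) = 1780.8 nmi
Excess = 1780.8 − 1732.8 = 48.0 ≈ 48 nmi

48 nmi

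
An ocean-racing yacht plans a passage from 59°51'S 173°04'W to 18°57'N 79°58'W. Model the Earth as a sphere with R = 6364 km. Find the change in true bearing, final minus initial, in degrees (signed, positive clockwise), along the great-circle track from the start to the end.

-51.0°

Initial bearing θ₁ = atan2(sin Δλ cos φ₂, cos φ₁ sin φ₂ − sin φ₁ cos φ₂ cos Δλ) = 82.83°
Final bearing θ₂ = (initial bearing from the destination back to the start) + 180° = 31.80°
Δθ = θ₂ − θ₁ = -51.0°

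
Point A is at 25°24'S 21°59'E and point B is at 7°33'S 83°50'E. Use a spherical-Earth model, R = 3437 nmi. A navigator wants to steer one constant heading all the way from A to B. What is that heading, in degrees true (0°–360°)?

Meridional parts: M(φ₁)=-0.4586, M(φ₂)=-0.1322 → ΔM = +0.3264;  Δλ = +1.0795 rad
tan C = Δλ / ΔM = +3.3069 → C = 73.17°

73.2°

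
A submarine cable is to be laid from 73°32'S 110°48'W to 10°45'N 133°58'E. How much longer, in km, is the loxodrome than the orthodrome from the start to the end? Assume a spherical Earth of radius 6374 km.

Great circle: cos σ = sin φ₁ sin φ₂ + cos φ₁ cos φ₂ cos Δλ,  σ = 1.8730 rad → d_gc = 11938.3 km
Rhumb line: Δψ = +2.1219, q = Δφ/Δψ = 0.6933, d_rh = R√(Δφ²+q²Δλ²) = 12919.0 km
Excess = 12919.0 − 11938.3 = 980.7 ≈ 981 km

981 km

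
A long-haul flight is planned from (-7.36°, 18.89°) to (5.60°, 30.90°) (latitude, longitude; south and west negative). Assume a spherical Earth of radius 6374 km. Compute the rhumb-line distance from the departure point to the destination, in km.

1964 km

Δψ = ln[tan(π/4+φ₂/2)/tan(π/4+φ₁/2)] = +0.2267;  Δφ = +0.2262 rad,  Δλ = +0.2096 rad
q = Δφ/Δψ = 0.9977
d = R·√(Δφ² + q²Δλ²) = 6374·0.30807 = 1964 km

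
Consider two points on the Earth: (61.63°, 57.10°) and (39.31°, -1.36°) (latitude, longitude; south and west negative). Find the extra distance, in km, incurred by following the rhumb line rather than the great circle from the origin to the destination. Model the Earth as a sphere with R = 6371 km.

Great circle: cos σ = sin φ₁ sin φ₂ + cos φ₁ cos φ₂ cos Δλ,  σ = 0.7231 rad → d_gc = 4607.0 km
Rhumb line: Δψ = -0.6280, q = Δφ/Δψ = 0.6203, d_rh = R√(Δφ²+q²Δλ²) = 4734.7 km
Excess = 4734.7 − 4607.0 = 127.7 ≈ 128 km

128 km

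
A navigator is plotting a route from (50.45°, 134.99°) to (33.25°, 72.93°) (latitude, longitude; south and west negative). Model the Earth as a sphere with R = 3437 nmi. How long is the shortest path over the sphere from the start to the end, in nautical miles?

cos σ = sin φ₁ sin φ₂ + cos φ₁ cos φ₂ cos Δλ
      = sin(50.45°)sin(33.25°) + cos(50.45°)cos(33.25°)cos(-62.06°) = 0.6723
σ = 47.757° → d = Rσ = 3437·0.83352 = 2865 nmi

2865 nmi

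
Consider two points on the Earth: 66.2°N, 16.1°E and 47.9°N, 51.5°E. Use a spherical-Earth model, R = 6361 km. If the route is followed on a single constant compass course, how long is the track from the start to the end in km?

2911 km

Δψ = ln[tan(π/4+φ₂/2)/tan(π/4+φ₁/2)] = -0.6023;  Δφ = -0.3194 rad,  Δλ = +0.6178 rad
q = Δφ/Δψ = 0.5303
d = R·√(Δφ² + q²Δλ²) = 6361·0.45756 = 2911 km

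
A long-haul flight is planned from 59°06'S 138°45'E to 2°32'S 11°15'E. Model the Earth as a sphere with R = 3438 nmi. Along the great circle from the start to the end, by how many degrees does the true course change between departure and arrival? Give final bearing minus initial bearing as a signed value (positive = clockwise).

+99.4°

Initial bearing θ₁ = atan2(sin Δλ cos φ₂, cos φ₁ sin φ₂ − sin φ₁ cos φ₂ cos Δλ) = 235.51°
Final bearing θ₂ = (initial bearing from the destination back to the start) + 180° = 334.93°
Δθ = θ₂ − θ₁ = +99.4°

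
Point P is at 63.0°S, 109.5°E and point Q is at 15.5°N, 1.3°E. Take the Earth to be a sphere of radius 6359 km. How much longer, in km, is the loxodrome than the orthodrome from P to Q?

Great circle: cos σ = sin φ₁ sin φ₂ + cos φ₁ cos φ₂ cos Δλ,  σ = 1.9549 rad → d_gc = 12431.4 km
Rhumb line: Δψ = +1.7007, q = Δφ/Δψ = 0.8056, d_rh = R√(Δφ²+q²Δλ²) = 13019.1 km
Excess = 13019.1 − 12431.4 = 587.7 ≈ 588 km

588 km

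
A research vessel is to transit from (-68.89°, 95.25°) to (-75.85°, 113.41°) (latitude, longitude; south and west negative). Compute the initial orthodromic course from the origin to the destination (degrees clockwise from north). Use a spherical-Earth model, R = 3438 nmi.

150.1°

N = sin Δλ·cos φ₂ = +0.0762;  D = cos φ₁ sin φ₂ − sin φ₁ cos φ₂ cos Δλ = -0.1325
initial course = atan2(N, D) = 150.11°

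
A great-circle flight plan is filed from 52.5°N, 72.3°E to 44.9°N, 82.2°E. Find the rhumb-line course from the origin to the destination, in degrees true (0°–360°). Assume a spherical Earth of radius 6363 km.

Δψ = ln[tan(π/4+φ₂/2)/tan(π/4+φ₁/2)] = -0.2015
Δλ = +0.1728 rad (taken the short way round)
course = atan2(Δλ, Δψ) = 139.39°

139.4°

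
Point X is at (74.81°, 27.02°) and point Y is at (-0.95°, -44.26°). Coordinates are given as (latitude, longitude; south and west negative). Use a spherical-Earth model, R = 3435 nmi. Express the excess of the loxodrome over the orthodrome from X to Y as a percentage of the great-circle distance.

3.2%

Great circle: σ = 1.5027 rad → d_gc = Rσ = 5161.6 nmi
Rhumb: Δφ = -1.3223, Δλ = -1.2441, Δψ = -2.0314, q = Δφ/Δψ = 0.6509 → d_rh = R√(Δφ²+q²Δλ²) = 5326.0 nmi
Excess = (5326.0 − 5161.6) / 5161.6 = 164.4 / 5161.6 = 3.19% ≈ 3.2%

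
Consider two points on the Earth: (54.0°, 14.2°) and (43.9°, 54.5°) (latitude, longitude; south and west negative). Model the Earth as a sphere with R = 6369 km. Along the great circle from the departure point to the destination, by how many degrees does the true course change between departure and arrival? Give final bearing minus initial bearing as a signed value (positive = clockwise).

+31.1°

At departure: θ₁ = atan2(sin Δλ cos φ₂, cos φ₁ sin φ₂ − sin φ₁ cos φ₂ cos Δλ) = 94.54°
At arrival: θ₂ = atan2(sin Δλ cos φ₁, −cos φ₂ sin φ₁ + sin φ₂ cos φ₁ cos Δλ) = 125.59°
Δθ = θ₂ − θ₁ = +31.1°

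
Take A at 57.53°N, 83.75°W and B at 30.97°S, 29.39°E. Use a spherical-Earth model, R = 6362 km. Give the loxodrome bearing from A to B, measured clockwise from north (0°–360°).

Meridional parts: M(φ₁)=+1.2338, M(φ₂)=-0.5690 → ΔM = -1.8027;  Δλ = +1.9747 rad
tan C = Δλ / ΔM = -1.0954 → C = 132.39°

132.4°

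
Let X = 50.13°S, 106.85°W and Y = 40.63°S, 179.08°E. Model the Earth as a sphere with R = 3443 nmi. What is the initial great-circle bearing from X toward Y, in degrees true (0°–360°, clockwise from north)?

N = sin Δλ·cos φ₂ = -0.7298;  D = cos φ₁ sin φ₂ − sin φ₁ cos φ₂ cos Δλ = -0.2576
initial course = atan2(N, D) = 250.56°

250.6°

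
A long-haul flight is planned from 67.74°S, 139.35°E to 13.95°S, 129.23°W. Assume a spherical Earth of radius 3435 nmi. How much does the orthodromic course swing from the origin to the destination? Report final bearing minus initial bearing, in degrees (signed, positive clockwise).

-73.9°

Initial bearing θ₁ = atan2(sin Δλ cos φ₂, cos φ₁ sin φ₂ − sin φ₁ cos φ₂ cos Δλ) = 96.68°
Final bearing θ₂ = (initial bearing from the destination back to the start) + 180° = 22.81°
Δθ = θ₂ − θ₁ = -73.9°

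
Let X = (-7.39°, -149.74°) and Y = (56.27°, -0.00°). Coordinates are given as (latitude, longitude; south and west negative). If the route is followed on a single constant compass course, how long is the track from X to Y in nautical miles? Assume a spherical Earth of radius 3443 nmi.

Δψ = ln[tan(π/4+φ₂/2)/tan(π/4+φ₁/2)] = +1.3228;  Δφ = +1.1111 rad,  Δλ = +2.6135 rad
q = Δφ/Δψ = 0.8399
d = R·√(Δφ² + q²Δλ²) = 3443·2.46026 = 8471 nmi

8471 nmi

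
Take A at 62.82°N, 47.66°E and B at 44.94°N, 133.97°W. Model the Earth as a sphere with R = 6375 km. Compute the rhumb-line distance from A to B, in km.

11640 km

Rhumb course C = atan2(Δλ, Δψ) with Δψ = ln[tan(π/4+φ₂/2)/tan(π/4+φ₁/2)] = -0.5400, Δλ = +3.1131 → C = 99.84°
d = R·|Δφ| / |cos C| = 6375·0.31206 / 0.17090 = 11640 km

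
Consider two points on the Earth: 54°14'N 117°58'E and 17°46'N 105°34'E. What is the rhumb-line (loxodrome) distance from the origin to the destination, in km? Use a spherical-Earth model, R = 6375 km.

4198 km

Δψ = ln[tan(π/4+φ₂/2)/tan(π/4+φ₁/2)] = -0.8159;  Δφ = -0.6365 rad,  Δλ = -0.2164 rad
q = Δφ/Δψ = 0.7800
d = R·√(Δφ² + q²Δλ²) = 6375·0.65847 = 4198 km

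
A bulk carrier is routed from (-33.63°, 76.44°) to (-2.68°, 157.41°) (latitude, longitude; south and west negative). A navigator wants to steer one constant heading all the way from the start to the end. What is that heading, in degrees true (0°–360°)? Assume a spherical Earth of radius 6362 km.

67.8°

Δψ = ln[tan(π/4+φ₂/2)/tan(π/4+φ₁/2)] = +0.5771
Δλ = +1.4132 rad (taken the short way round)
course = atan2(Δλ, Δψ) = 67.79°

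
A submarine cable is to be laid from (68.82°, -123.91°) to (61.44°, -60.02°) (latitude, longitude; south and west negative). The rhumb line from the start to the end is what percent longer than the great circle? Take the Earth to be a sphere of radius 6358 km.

Great circle: σ = 0.4624 rad → d_gc = Rσ = 2939.7 km
Rhumb: Δφ = -0.1288, Δλ = +1.1151, Δψ = -0.3085, q = Δφ/Δψ = 0.4175 → d_rh = R√(Δφ²+q²Δλ²) = 3071.5 km
Excess = (3071.5 − 2939.7) / 2939.7 = 131.8 / 2939.7 = 4.48% ≈ 4.5%

4.5%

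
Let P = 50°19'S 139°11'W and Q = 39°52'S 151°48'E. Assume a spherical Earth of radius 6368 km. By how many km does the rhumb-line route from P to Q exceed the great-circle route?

179 km

Great circle: cos σ = sin φ₁ sin φ₂ + cos φ₁ cos φ₂ cos Δλ,  σ = 0.8382 rad → d_gc = 5337.6 km
Rhumb line: Δψ = +0.2594, q = Δφ/Δψ = 0.7030, d_rh = R√(Δφ²+q²Δλ²) = 5516.3 km
Excess = 5516.3 − 5337.6 = 178.7 ≈ 179 km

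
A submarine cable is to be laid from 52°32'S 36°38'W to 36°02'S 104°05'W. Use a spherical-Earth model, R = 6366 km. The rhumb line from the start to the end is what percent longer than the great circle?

3.1%

Great circle: σ = 0.8559 rad → d_gc = Rσ = 5448.6 km
Rhumb: Δφ = +0.2880, Δλ = -1.1772, Δψ = +0.4064, q = Δφ/Δψ = 0.7087 → d_rh = R√(Δφ²+q²Δλ²) = 5618.3 km
Excess = (5618.3 − 5448.6) / 5448.6 = 169.7 / 5448.6 = 3.11% ≈ 3.1%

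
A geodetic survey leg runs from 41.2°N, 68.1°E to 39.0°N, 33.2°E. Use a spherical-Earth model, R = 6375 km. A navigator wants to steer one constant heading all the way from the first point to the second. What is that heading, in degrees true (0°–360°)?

Meridional parts: M(φ₁)=+0.7905, M(φ₂)=+0.7403 → ΔM = -0.0502;  Δλ = -0.6091 rad
tan C = Δλ / ΔM = +12.1326 → C = 265.29°

265.3°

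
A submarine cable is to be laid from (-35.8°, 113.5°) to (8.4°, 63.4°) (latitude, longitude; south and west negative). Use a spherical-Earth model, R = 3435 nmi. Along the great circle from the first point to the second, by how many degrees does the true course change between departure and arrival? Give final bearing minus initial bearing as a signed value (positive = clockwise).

Initial bearing θ₁ = atan2(sin Δλ cos φ₂, cos φ₁ sin φ₂ − sin φ₁ cos φ₂ cos Δλ) = 302.83°
Final bearing θ₂ = (initial bearing from the destination back to the start) + 180° = 316.46°
Δθ = θ₂ − θ₁ = +13.6°

+13.6°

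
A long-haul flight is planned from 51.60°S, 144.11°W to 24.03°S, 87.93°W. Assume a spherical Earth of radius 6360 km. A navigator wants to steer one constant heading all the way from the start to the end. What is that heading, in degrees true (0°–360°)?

Δψ = ln[tan(π/4+φ₂/2)/tan(π/4+φ₁/2)] = +0.6226
Δλ = +0.9805 rad (taken the short way round)
course = atan2(Δλ, Δψ) = 57.59°

57.6°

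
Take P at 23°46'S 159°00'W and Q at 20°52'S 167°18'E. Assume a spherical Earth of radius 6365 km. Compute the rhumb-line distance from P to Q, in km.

Δψ = ln[tan(π/4+φ₂/2)/tan(π/4+φ₁/2)] = +0.0547;  Δφ = +0.0506 rad,  Δλ = -0.5882 rad
q = Δφ/Δψ = 0.9250
d = R·√(Δφ² + q²Δλ²) = 6365·0.54639 = 3478 km

3478 km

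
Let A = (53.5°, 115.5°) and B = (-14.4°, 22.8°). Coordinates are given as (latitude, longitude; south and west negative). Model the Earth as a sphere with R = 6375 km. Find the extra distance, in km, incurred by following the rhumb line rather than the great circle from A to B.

Great circle: cos σ = sin φ₁ sin φ₂ + cos φ₁ cos φ₂ cos Δλ,  σ = 1.7998 rad → d_gc = 11474.0 km
Rhumb line: Δψ = -1.3634, q = Δφ/Δψ = 0.8692, d_rh = R√(Δφ²+q²Δλ²) = 11723.8 km
Excess = 11723.8 − 11474.0 = 249.8 ≈ 250 km

250 km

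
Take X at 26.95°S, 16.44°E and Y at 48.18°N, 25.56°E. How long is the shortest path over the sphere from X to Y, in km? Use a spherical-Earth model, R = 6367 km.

Haversine: a = sin²(Δφ/2)+cos φ₁ cos φ₂ sin²(Δλ/2) = 0.37544;  σ = 2·atan2(√a,√(1−a))
σ = 75.575° → d = Rσ = 6367·1.31903 = 8398 km

8398 km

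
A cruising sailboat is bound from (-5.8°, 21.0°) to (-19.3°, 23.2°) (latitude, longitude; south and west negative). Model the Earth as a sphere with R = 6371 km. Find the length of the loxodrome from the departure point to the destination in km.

Rhumb course C = atan2(Δλ, Δψ) with Δψ = ln[tan(π/4+φ₂/2)/tan(π/4+φ₁/2)] = -0.2420, Δλ = +0.0384 → C = 170.98°
d = R·|Δφ| / |cos C| = 6371·0.23562 / 0.98765 = 1520 km

1520 km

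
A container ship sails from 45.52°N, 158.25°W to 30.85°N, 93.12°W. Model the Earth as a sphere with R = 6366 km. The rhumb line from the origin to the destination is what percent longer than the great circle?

2.3%

Great circle: σ = 0.9035 rad → d_gc = Rσ = 5751.8 km
Rhumb: Δφ = -0.2560, Δλ = +1.1367, Δψ = -0.3278, q = Δφ/Δψ = 0.7812 → d_rh = R√(Δφ²+q²Δλ²) = 5883.3 km
Excess = (5883.3 − 5751.8) / 5751.8 = 131.5 / 5751.8 = 2.29% ≈ 2.3%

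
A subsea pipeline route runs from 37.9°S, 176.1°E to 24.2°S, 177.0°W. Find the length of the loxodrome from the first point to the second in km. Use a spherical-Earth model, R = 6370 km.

1658 km

Rhumb course C = atan2(Δλ, Δψ) with Δψ = ln[tan(π/4+φ₂/2)/tan(π/4+φ₁/2)] = +0.2803, Δλ = +0.1204 → C = 23.25°
d = R·|Δφ| / |cos C| = 6370·0.23911 / 0.91877 = 1658 km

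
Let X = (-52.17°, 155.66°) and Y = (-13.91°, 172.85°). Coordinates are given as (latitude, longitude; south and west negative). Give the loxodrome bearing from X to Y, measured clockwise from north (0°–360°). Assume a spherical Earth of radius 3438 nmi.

Δψ = ln[tan(π/4+φ₂/2)/tan(π/4+φ₁/2)] = +0.8258
Δλ = +0.3000 rad (taken the short way round)
course = atan2(Δλ, Δψ) = 19.97°

20.0°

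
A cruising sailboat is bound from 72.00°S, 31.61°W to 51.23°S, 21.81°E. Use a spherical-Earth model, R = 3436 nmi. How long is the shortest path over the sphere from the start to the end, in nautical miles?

cos σ = sin φ₁ sin φ₂ + cos φ₁ cos φ₂ cos Δλ
      = sin(-72.00°)sin(-51.23°) + cos(-72.00°)cos(-51.23°)cos(53.42°) = 0.8568
σ = 31.038° → d = Rσ = 3436·0.54172 = 1861 nmi

1861 nmi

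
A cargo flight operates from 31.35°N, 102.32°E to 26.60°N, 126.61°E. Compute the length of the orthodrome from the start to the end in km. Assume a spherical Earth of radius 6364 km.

cos σ = sin φ₁ sin φ₂ + cos φ₁ cos φ₂ cos Δλ
      = sin(31.35°)sin(26.60°) + cos(31.35°)cos(26.60°)cos(24.29°) = 0.9290
σ = 21.726° → d = Rσ = 6364·0.37918 = 2413 km

2413 km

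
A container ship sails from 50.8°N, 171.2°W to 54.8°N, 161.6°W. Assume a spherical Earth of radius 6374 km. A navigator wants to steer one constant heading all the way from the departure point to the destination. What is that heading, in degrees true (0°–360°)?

Δψ = ln[tan(π/4+φ₂/2)/tan(π/4+φ₁/2)] = +0.1156
Δλ = +0.1676 rad (taken the short way round)
course = atan2(Δλ, Δψ) = 55.40°

55.4°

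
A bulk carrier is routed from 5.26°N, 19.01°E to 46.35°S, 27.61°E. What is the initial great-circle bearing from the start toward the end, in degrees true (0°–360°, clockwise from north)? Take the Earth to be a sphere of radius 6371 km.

θ = atan2( sin Δλ·cos φ₂ ,  cos φ₁ sin φ₂ − sin φ₁ cos φ₂ cos Δλ )
  = atan2(+0.1032, -0.7831) = 172.49°

172.5°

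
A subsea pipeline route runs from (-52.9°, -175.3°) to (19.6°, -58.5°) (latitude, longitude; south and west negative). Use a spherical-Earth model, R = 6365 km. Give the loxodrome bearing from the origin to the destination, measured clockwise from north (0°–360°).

54.7°

Meridional parts: M(φ₁)=-1.0919, M(φ₂)=+0.3490 → ΔM = +1.4409;  Δλ = +2.0385 rad
tan C = Δλ / ΔM = +1.4148 → C = 54.75°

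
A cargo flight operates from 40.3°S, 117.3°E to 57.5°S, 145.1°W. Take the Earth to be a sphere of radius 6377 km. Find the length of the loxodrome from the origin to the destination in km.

Rhumb course C = atan2(Δλ, Δψ) with Δψ = ln[tan(π/4+φ₂/2)/tan(π/4+φ₁/2)] = -0.4630, Δλ = +1.7034 → C = 105.21°
d = R·|Δφ| / |cos C| = 6377·0.30020 / 0.26231 = 7298 km

7298 km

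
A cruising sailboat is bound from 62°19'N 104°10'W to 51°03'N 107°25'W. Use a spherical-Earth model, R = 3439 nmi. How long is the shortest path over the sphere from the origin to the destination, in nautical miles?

684 nmi

Haversine: a = sin²(Δφ/2)+cos φ₁ cos φ₂ sin²(Δλ/2) = 0.00987;  σ = 2·atan2(√a,√(1−a))
σ = 11.404° → d = Rσ = 3439·0.19903 = 684 nmi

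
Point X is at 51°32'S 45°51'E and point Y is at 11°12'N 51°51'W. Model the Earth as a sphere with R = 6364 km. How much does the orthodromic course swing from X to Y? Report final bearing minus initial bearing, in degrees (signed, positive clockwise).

At departure: θ₁ = atan2(sin Δλ cos φ₂, cos φ₁ sin φ₂ − sin φ₁ cos φ₂ cos Δλ) = 271.06°
At arrival: θ₂ = atan2(sin Δλ cos φ₁, −cos φ₂ sin φ₁ + sin φ₂ cos φ₁ cos Δλ) = 320.65°
Δθ = θ₂ − θ₁ = +49.6°

+49.6°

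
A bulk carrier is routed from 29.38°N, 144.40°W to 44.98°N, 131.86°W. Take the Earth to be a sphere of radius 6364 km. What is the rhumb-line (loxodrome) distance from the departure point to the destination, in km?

Rhumb course C = atan2(Δλ, Δψ) with Δψ = ln[tan(π/4+φ₂/2)/tan(π/4+φ₁/2)] = +0.3440, Δλ = +0.2189 → C = 32.46°
d = R·|Δφ| / |cos C| = 6364·0.27227 / 0.84373 = 2054 km

2054 km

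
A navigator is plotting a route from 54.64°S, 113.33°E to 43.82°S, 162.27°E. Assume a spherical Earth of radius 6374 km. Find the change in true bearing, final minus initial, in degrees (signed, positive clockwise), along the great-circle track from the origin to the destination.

At departure: θ₁ = atan2(sin Δλ cos φ₂, cos φ₁ sin φ₂ − sin φ₁ cos φ₂ cos Δλ) = 91.49°
At arrival: θ₂ = atan2(sin Δλ cos φ₁, −cos φ₂ sin φ₁ + sin φ₂ cos φ₁ cos Δλ) = 53.30°
Δθ = θ₂ − θ₁ = -38.2°

-38.2°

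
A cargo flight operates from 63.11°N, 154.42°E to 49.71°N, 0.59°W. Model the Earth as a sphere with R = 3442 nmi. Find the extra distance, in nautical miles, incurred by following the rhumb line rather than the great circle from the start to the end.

Great circle: cos σ = sin φ₁ sin φ₂ + cos φ₁ cos φ₂ cos Δλ,  σ = 1.1426 rad → d_gc = 3932.9 nmi
Rhumb line: Δψ = -0.4282, q = Δφ/Δψ = 0.5462, d_rh = R√(Δφ²+q²Δλ²) = 5149.5 nmi
Excess = 5149.5 − 3932.9 = 1216.6 ≈ 1217 nmi

1217 nmi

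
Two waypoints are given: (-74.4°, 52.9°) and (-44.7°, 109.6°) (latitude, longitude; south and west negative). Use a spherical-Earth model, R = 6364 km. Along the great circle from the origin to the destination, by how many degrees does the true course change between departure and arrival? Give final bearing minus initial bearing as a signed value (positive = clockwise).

-51.4°

At departure: θ₁ = atan2(sin Δλ cos φ₂, cos φ₁ sin φ₂ − sin φ₁ cos φ₂ cos Δλ) = 72.55°
At arrival: θ₂ = atan2(sin Δλ cos φ₁, −cos φ₂ sin φ₁ + sin φ₂ cos φ₁ cos Δλ) = 21.16°
Δθ = θ₂ − θ₁ = -51.4°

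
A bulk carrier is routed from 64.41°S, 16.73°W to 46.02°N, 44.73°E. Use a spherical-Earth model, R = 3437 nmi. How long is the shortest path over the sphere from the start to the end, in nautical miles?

Haversine: a = sin²(Δφ/2)+cos φ₁ cos φ₂ sin²(Δλ/2) = 0.75285;  σ = 2·atan2(√a,√(1−a))
σ = 120.378° → d = Rσ = 3437·2.10099 = 7221 nmi

7221 nmi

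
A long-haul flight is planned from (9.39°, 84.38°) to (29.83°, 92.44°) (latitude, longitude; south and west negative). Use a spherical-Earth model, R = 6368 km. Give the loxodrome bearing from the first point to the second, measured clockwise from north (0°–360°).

20.3°

Meridional parts: M(φ₁)=+0.1646, M(φ₂)=+0.5459 → ΔM = +0.3813;  Δλ = +0.1407 rad
tan C = Δλ / ΔM = +0.3690 → C = 20.25°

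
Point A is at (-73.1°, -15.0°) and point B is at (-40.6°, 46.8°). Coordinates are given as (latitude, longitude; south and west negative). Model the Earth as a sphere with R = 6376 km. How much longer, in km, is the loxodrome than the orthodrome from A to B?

174 km

Great circle: cos σ = sin φ₁ sin φ₂ + cos φ₁ cos φ₂ cos Δλ,  σ = 0.7569 rad → d_gc = 4825.96 km
Rhumb line: Δψ = +1.1301, q = Δφ/Δψ = 0.5019, d_rh = R√(Δφ²+q²Δλ²) = 4999.52 km
Excess = 4999.52 − 4825.96 = 173.56 ≈ 174 km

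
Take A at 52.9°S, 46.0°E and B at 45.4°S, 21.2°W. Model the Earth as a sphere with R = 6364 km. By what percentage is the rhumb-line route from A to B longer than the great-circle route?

3.6%

Great circle: σ = 0.7495 rad → d_gc = Rσ = 4769.8 km
Rhumb: Δφ = +0.1309, Δλ = -1.1729, Δψ = +0.2007, q = Δφ/Δψ = 0.6524 → d_rh = R√(Δφ²+q²Δλ²) = 4940.0 km
Excess = (4940.0 − 4769.8) / 4769.8 = 170.2 / 4769.8 = 3.57% ≈ 3.6%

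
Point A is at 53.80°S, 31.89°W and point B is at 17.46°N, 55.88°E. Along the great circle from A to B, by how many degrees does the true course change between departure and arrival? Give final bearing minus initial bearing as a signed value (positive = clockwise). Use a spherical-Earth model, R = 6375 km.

At departure: θ₁ = atan2(sin Δλ cos φ₂, cos φ₁ sin φ₂ − sin φ₁ cos φ₂ cos Δλ) = 77.74°
At arrival: θ₂ = atan2(sin Δλ cos φ₁, −cos φ₂ sin φ₁ + sin φ₂ cos φ₁ cos Δλ) = 37.23°
Δθ = θ₂ − θ₁ = -40.5°

-40.5°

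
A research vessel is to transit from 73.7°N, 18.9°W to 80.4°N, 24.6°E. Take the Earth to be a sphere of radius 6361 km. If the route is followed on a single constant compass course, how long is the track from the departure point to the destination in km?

Rhumb course C = atan2(Δλ, Δψ) with Δψ = ln[tan(π/4+φ₂/2)/tan(π/4+φ₁/2)] = +0.5338, Δλ = +0.7592 → C = 54.89°
d = R·|Δφ| / |cos C| = 6361·0.11694 / 0.57518 = 1293 km

1293 km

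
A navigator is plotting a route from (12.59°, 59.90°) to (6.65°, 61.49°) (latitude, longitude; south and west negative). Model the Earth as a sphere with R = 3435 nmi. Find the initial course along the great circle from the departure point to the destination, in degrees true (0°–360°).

θ = atan2( sin Δλ·cos φ₂ ,  cos φ₁ sin φ₂ − sin φ₁ cos φ₂ cos Δλ )
  = atan2(+0.0276, -0.1034) = 165.08°

165.1°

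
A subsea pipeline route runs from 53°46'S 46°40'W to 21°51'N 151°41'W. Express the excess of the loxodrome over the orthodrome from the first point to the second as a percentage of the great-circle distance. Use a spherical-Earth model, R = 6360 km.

Great circle: σ = 2.0290 rad → d_gc = Rσ = 12904.5 km
Rhumb: Δφ = +1.3198, Δλ = -1.8329, Δψ = +1.5082, q = Δφ/Δψ = 0.8750 → d_rh = R√(Δφ²+q²Δλ²) = 13210.0 km
Excess = (13210.0 − 12904.5) / 12904.5 = 305.5 / 12904.5 = 2.37% ≈ 2.4%

2.4%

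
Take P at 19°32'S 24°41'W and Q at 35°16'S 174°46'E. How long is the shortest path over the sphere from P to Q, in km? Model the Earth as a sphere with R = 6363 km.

Haversine: a = sin²(Δφ/2)+cos φ₁ cos φ₂ sin²(Δλ/2) = 0.76626;  σ = 2·atan2(√a,√(1−a))
σ = 122.176° → d = Rσ = 6363·2.13237 = 13568 km

13568 km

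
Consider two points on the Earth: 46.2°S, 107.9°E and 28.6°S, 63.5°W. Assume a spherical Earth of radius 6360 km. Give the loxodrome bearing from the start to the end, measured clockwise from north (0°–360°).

277.4°

Meridional parts: M(φ₁)=-0.9113, M(φ₂)=-0.5213 → ΔM = +0.3900;  Δλ = -2.9915 rad
tan C = Δλ / ΔM = -7.6700 → C = 277.43°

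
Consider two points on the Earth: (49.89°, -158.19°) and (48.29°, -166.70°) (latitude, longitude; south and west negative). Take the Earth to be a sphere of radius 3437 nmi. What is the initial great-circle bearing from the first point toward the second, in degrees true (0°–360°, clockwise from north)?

N = sin Δλ·cos φ₂ = -0.0985;  D = cos φ₁ sin φ₂ − sin φ₁ cos φ₂ cos Δλ = -0.0223
initial course = atan2(N, D) = 257.23°

257.2°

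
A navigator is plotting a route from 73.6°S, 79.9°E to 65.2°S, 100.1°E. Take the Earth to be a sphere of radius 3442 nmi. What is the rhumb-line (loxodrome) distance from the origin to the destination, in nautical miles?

Rhumb course C = atan2(Δλ, Δψ) with Δψ = ln[tan(π/4+φ₂/2)/tan(π/4+φ₁/2)] = +0.4225, Δλ = +0.3526 → C = 39.84°
d = R·|Δφ| / |cos C| = 3442·0.14661 / 0.76779 = 657 nmi

657 nmi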